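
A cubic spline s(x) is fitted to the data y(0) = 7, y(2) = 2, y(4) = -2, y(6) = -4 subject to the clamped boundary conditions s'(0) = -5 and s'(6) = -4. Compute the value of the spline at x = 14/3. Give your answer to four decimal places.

Let M_i = s''(x_i). Step sizes h_i = 2, 2, 2; slopes of the chords Δ_i = (y_(i+1) - y_i)/h_i = -5/2, -2, -1.
  2·M_0 + 8·M_1 + 2·M_2 = 6(Δ_1 - Δ_0) = 3
  2·M_1 + 8·M_2 + 2·M_3 = 6(Δ_2 - Δ_1) = 6
Clamped end conditions give two more equations: 2h_0·M_0 + h_0·M_1 = 6(Δ_0 - s'(0)) = 15 and h_2·M_2 + 2h_2·M_3 = 6(s'(6) - Δ_2) = -18.
Hence M_0 = 133/30, M_1 = -41/30, M_2 = 38/15, M_3 = -173/30.
On [4, 6], s(x) = -2 - 23/30·(x - 4) + 19/15·(x - 4)² - 83/120·(x - 4)³.
With (x - 4) = 2/3: s(14/3) = -872/405.

-2.1531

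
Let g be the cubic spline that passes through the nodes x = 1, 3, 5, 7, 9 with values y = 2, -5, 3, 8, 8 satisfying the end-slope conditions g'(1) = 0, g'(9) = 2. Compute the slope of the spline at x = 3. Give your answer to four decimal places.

Write m_i for g''(x_i). With h_i = 2, 2, 2, 2 and divided differences Δ_i = -7/2, 4, 5/2, 0, the continuity of g' gives the tridiagonal system
  2·m_0 + 8·m_1 + 2·m_2 = 6(Δ_1 - Δ_0) = 45
  2·m_1 + 8·m_2 + 2·m_3 = 6(Δ_2 - Δ_1) = -9
  2·m_2 + 8·m_3 + 2·m_4 = 6(Δ_3 - Δ_2) = -15
Clamped end conditions give two more equations: 2h_0·m_0 + h_0·m_1 = 6(Δ_0 - g'(1)) = -21 and h_3·m_3 + 2h_3·m_4 = 6(g'(9) - Δ_3) = 12.
Solving: m_0 = -269/28, m_1 = 61/7, m_2 = -11/4, m_3 = -31/14, m_4 = 115/28.
On [3, 5], g'(x) = b_1 + 2c_1·(x - 3) + 3d_1·(x - 3)² with b_1 = Δ_1 - h_1(2m_1 + m_2)/6 = -25/28, c_1 = m_1/2 = 61/14, d_1 = (m_2 - m_1)/(6h_1) = -107/112. So g'(3) = -25/28.

-0.8929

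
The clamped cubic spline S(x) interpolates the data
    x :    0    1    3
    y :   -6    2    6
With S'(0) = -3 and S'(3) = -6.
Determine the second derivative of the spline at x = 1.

-10

Let M_i = S''(x_i). Step sizes h_i = 1, 2; slopes of the chords Δ_i = (y_(i+1) - y_i)/h_i = 8, 2.
  1·M_0 + 6·M_1 + 2·M_2 = 6(Δ_1 - Δ_0) = -36
Clamped end conditions give two more equations: 2h_0·M_0 + h_0·M_1 = 6(Δ_0 - S'(0)) = 66 and h_1·M_1 + 2h_1·M_2 = 6(S'(3) - Δ_1) = -48.
Solving the tridiagonal system: M_0 = 38, M_1 = -10, M_2 = -7.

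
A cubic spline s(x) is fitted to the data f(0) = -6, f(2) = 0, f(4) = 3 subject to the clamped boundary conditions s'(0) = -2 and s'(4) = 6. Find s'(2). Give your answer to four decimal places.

2.3750

With σ_i denoting the second derivative at x_i, h_i = 2, 2, and Δ_i = (y_(i+1) − y_i)/h_i = 3, 3/2:
  2·σ_0 + 8·σ_1 + 2·σ_2 = 6(Δ_1 - Δ_0) = -9
Clamped end conditions give two more equations: 2h_0·σ_0 + h_0·σ_1 = 6(Δ_0 - s'(0)) = 30 and h_1·σ_1 + 2h_1·σ_2 = 6(s'(4) - Δ_1) = 27.
Solving: σ_0 = 85/8, σ_1 = -25/4, σ_2 = 79/8.
On [2, 4], s'(x) = b_1 + 2c_1·(x - 2) + 3d_1·(x - 2)² with b_1 = Δ_1 - h_1(2σ_1 + σ_2)/6 = 19/8, c_1 = σ_1/2 = -25/8, d_1 = (σ_2 - σ_1)/(6h_1) = 43/32. So s'(2) = 19/8.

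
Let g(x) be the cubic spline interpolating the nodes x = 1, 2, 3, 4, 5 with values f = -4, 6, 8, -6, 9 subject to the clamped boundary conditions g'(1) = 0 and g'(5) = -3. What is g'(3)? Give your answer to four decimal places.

-13.2857

Let M_i = g''(x_i). Step sizes h_i = 1, 1, 1, 1; slopes of the chords Δ_i = (y_(i+1) - y_i)/h_i = 10, 2, -14, 15.
  1·M_0 + 4·M_1 + 1·M_2 = 6(Δ_1 - Δ_0) = -48
  1·M_1 + 4·M_2 + 1·M_3 = 6(Δ_2 - Δ_1) = -96
  1·M_2 + 4·M_3 + 1·M_4 = 6(Δ_3 - Δ_2) = 174
Clamped end conditions give two more equations: 2h_0·M_0 + h_0·M_1 = 6(Δ_0 - g'(1)) = 60 and h_3·M_3 + 2h_3·M_4 = 6(g'(5) - Δ_3) = -108.
Solving the tridiagonal system: M_0 = 495/14, M_1 = -75/7, M_2 = -81/2, M_3 = 537/7, M_4 = -1293/14.
On [3, 4], g'(x) = b_2 + 2c_2·(x - 3) + 3d_2·(x - 3)² with b_2 = Δ_2 - h_2(2M_2 + M_3)/6 = -93/7, c_2 = M_2/2 = -81/4, d_2 = (M_3 - M_2)/(6h_2) = 547/28. So g'(3) = -93/7.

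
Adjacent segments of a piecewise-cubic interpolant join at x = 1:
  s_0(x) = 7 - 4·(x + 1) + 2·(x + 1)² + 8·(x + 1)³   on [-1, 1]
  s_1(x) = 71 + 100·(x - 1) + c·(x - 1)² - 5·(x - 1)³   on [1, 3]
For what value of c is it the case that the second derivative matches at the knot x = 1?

50

s_0''(x) = 4 + 48·(x + 1), so s_0''(1) = 100. On the right, s_1''(1) = 2c, so c = 50.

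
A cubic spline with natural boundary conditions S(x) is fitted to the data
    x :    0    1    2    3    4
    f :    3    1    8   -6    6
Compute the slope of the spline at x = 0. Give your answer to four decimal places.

With m_i denoting the second derivative at x_i, h_i = 1, 1, 1, 1, and Δ_i = (y_(i+1) − y_i)/h_i = -2, 7, -14, 12:
  1·m_0 + 4·m_1 + 1·m_2 = 6(Δ_1 - Δ_0) = 54
  1·m_1 + 4·m_2 + 1·m_3 = 6(Δ_2 - Δ_1) = -126
  1·m_2 + 4·m_3 + 1·m_4 = 6(Δ_3 - Δ_2) = 156
Natural end conditions: m_0 = m_4 = 0.
Forward elimination and back-substitution give m_0 = 0, m_1 = 105/4, m_2 = -51, m_3 = 207/4, m_4 = 0.
On [0, 1], S'(x) = b_0 + 2c_0·x + 3d_0·x² with b_0 = Δ_0 - h_0(2m_0 + m_1)/6 = -51/8, c_0 = m_0/2 = 0, d_0 = (m_1 - m_0)/(6h_0) = 35/8. So S'(0) = -51/8.

-6.3750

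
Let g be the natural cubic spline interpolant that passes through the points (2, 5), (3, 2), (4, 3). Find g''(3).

6

Put m_i = g'' at the i-th knot. Here h = (1, 1) and Δ = (-3, 1), so the interior equations h_(i-1)·m_(i-1) + 2(h_(i-1)+h_i)·m_i + h_i·m_(i+1) = 6(Δ_i − Δ_(i-1)) read
  1·m_0 + 4·m_1 + 1·m_2 = 6(Δ_1 - Δ_0) = 24
Natural end conditions: m_0 = m_2 = 0.
Forward elimination and back-substitution give m_0 = 0, m_1 = 6, m_2 = 0.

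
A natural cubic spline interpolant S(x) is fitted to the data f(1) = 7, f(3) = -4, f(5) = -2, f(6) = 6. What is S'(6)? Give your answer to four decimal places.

8.9773

Let m_i = S''(x_i). Step sizes h_i = 2, 2, 1; slopes of the chords Δ_i = (y_(i+1) - y_i)/h_i = -11/2, 1, 8.
  2·m_0 + 8·m_1 + 2·m_2 = 6(Δ_1 - Δ_0) = 39
  2·m_1 + 6·m_2 + 1·m_3 = 6(Δ_2 - Δ_1) = 42
Natural end conditions: m_0 = m_3 = 0.
Forward elimination and back-substitution give m_0 = 0, m_1 = 75/22, m_2 = 129/22, m_3 = 0.
On [5, 6], S'(x) = b_2 + 2c_2·(x - 5) + 3d_2·(x - 5)² with b_2 = Δ_2 - h_2(2m_2 + m_3)/6 = 133/22, c_2 = m_2/2 = 129/44, d_2 = (m_3 - m_2)/(6h_2) = -43/44. So S'(6) = 395/44.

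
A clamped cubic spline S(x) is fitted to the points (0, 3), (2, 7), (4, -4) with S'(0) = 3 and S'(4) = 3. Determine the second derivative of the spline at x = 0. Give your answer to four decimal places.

Write m_i for S''(x_i). With h_i = 2, 2 and divided differences Δ_i = 2, -11/2, the continuity of S' gives the tridiagonal system
  2·m_0 + 8·m_1 + 2·m_2 = 6(Δ_1 - Δ_0) = -45
Clamped end conditions give two more equations: 2h_0·m_0 + h_0·m_1 = 6(Δ_0 - S'(0)) = -6 and h_1·m_1 + 2h_1·m_2 = 6(S'(4) - Δ_1) = 51.
Forward elimination and back-substitution give m_0 = 33/8, m_1 = -45/4, m_2 = 147/8.

4.1250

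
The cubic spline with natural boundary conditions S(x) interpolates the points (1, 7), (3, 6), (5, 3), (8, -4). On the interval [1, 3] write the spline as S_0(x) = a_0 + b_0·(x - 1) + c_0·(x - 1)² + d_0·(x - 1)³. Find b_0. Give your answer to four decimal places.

-0.2807

Let m_i = S''(x_i). Step sizes h_i = 2, 2, 3; slopes of the chords Δ_i = (y_(i+1) - y_i)/h_i = -1/2, -3/2, -7/3.
  2·m_0 + 8·m_1 + 2·m_2 = 6(Δ_1 - Δ_0) = -6
  2·m_1 + 10·m_2 + 3·m_3 = 6(Δ_2 - Δ_1) = -5
Natural end conditions: m_0 = m_3 = 0.
Solving the tridiagonal system: m_0 = 0, m_1 = -25/38, m_2 = -7/19, m_3 = 0.
On [1, 3], with S_0(x) = a_0 + b_0·(x - 1) + c_0·(x - 1)² + d_0·(x - 1)³: c_0 = m_0/2 = 0, d_0 = (m_1 - m_0)/(6h_0) = -25/456, b_0 = Δ_0 - h_0(2m_0 + m_1)/6 = -16/57.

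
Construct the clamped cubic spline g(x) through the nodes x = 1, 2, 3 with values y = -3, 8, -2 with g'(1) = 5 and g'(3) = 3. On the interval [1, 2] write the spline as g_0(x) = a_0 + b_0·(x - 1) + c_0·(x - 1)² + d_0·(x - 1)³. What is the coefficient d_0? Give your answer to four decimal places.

Write M_i for g''(x_i). With h_i = 1, 1 and divided differences Δ_i = 11, -10, the continuity of g' gives the tridiagonal system
  1·M_0 + 4·M_1 + 1·M_2 = 6(Δ_1 - Δ_0) = -126
Clamped end conditions give two more equations: 2h_0·M_0 + h_0·M_1 = 6(Δ_0 - g'(1)) = 36 and h_1·M_1 + 2h_1·M_2 = 6(g'(3) - Δ_1) = 78.
Hence M_0 = 97/2, M_1 = -61, M_2 = 139/2.
On [1, 2], with g_0(x) = a_0 + b_0·(x - 1) + c_0·(x - 1)² + d_0·(x - 1)³: c_0 = M_0/2 = 97/4, d_0 = (M_1 - M_0)/(6h_0) = -73/4, b_0 = Δ_0 - h_0(2M_0 + M_1)/6 = 5.

-18.2500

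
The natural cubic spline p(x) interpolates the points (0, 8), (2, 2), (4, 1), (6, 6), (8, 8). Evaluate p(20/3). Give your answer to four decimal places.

7.0899

Write m_i for p''(x_i). With h_i = 2, 2, 2, 2 and divided differences Δ_i = -3, -1/2, 5/2, 1, the continuity of p' gives the tridiagonal system
  2·m_0 + 8·m_1 + 2·m_2 = 6(Δ_1 - Δ_0) = 15
  2·m_1 + 8·m_2 + 2·m_3 = 6(Δ_2 - Δ_1) = 18
  2·m_2 + 8·m_3 + 2·m_4 = 6(Δ_3 - Δ_2) = -9
Natural end conditions: m_0 = m_4 = 0.
Forward elimination and back-substitution give m_0 = 0, m_1 = 9/7, m_2 = 33/14, m_3 = -12/7, m_4 = 0.
On [6, 8], p(x) = 6 + 15/7·(x - 6) - 6/7·(x - 6)² + 1/7·(x - 6)³.
With (x - 6) = 2/3: p(20/3) = 1340/189.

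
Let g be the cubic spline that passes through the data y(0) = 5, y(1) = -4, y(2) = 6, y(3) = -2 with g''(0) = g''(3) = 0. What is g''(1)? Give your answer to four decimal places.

37.6000

Write σ_i for g''(x_i). With h_i = 1, 1, 1 and divided differences Δ_i = -9, 10, -8, the continuity of g' gives the tridiagonal system
  1·σ_0 + 4·σ_1 + 1·σ_2 = 6(Δ_1 - Δ_0) = 114
  1·σ_1 + 4·σ_2 + 1·σ_3 = 6(Δ_2 - Δ_1) = -108
Natural end conditions: σ_0 = σ_3 = 0.
Hence σ_0 = 0, σ_1 = 188/5, σ_2 = -182/5, σ_3 = 0.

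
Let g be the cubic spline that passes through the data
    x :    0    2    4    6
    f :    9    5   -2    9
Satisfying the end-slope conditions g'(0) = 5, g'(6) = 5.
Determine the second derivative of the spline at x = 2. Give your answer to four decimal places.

Put m_i = g'' at the i-th knot. Here h = (2, 2, 2) and Δ = (-2, -7/2, 11/2), so the interior equations h_(i-1)·m_(i-1) + 2(h_(i-1)+h_i)·m_i + h_i·m_(i+1) = 6(Δ_i − Δ_(i-1)) read
  2·m_0 + 8·m_1 + 2·m_2 = 6(Δ_1 - Δ_0) = -9
  2·m_1 + 8·m_2 + 2·m_3 = 6(Δ_2 - Δ_1) = 54
Clamped end conditions give two more equations: 2h_0·m_0 + h_0·m_1 = 6(Δ_0 - g'(0)) = -42 and h_2·m_2 + 2h_2·m_3 = 6(g'(6) - Δ_2) = -3.
Hence m_0 = -51/5, m_1 = -3/5, m_2 = 81/10, m_3 = -24/5.

-0.6000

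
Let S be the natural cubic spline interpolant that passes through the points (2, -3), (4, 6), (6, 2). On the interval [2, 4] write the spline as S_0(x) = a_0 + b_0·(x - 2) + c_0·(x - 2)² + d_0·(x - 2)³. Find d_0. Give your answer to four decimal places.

-0.4063

Put M_i = S'' at the i-th knot. Here h = (2, 2) and Δ = (9/2, -2), so the interior equations h_(i-1)·M_(i-1) + 2(h_(i-1)+h_i)·M_i + h_i·M_(i+1) = 6(Δ_i − Δ_(i-1)) read
  2·M_0 + 8·M_1 + 2·M_2 = 6(Δ_1 - Δ_0) = -39
Natural end conditions: M_0 = M_2 = 0.
Hence M_0 = 0, M_1 = -39/8, M_2 = 0.
On [2, 4], with S_0(x) = a_0 + b_0·(x - 2) + c_0·(x - 2)² + d_0·(x - 2)³: c_0 = M_0/2 = 0, d_0 = (M_1 - M_0)/(6h_0) = -13/32, b_0 = Δ_0 - h_0(2M_0 + M_1)/6 = 49/8.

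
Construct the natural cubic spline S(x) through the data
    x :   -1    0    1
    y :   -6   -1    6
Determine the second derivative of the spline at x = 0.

3

Put M_i = S'' at the i-th knot. Here h = (1, 1) and Δ = (5, 7), so the interior equations h_(i-1)·M_(i-1) + 2(h_(i-1)+h_i)·M_i + h_i·M_(i+1) = 6(Δ_i − Δ_(i-1)) read
  1·M_0 + 4·M_1 + 1·M_2 = 6(Δ_1 - Δ_0) = 12
Natural end conditions: M_0 = M_2 = 0.
Hence M_0 = 0, M_1 = 3, M_2 = 0.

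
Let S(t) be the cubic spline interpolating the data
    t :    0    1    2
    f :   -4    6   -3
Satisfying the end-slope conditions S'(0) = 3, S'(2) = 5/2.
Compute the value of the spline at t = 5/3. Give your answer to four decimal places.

Put m_i = S'' at the i-th knot. Here h = (1, 1) and Δ = (10, -9), so the interior equations h_(i-1)·m_(i-1) + 2(h_(i-1)+h_i)·m_i + h_i·m_(i+1) = 6(Δ_i − Δ_(i-1)) read
  1·m_0 + 4·m_1 + 1·m_2 = 6(Δ_1 - Δ_0) = -114
Clamped end conditions give two more equations: 2h_0·m_0 + h_0·m_1 = 6(Δ_0 - S'(0)) = 42 and h_1·m_1 + 2h_1·m_2 = 6(S'(2) - Δ_1) = 69.
Solving: m_0 = 197/4, m_1 = -113/2, m_2 = 251/4.
On [1, 2], S(t) = 6 - 5/8·(t - 1) - 113/4·(t - 1)² + 159/8·(t - 1)³.
With (t - 1) = 2/3: S(5/3) = -13/12.

-1.0833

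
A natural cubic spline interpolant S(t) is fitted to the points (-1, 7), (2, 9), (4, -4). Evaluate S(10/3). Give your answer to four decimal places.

1.1827

Let m_i = S''(x_i). Step sizes h_i = 3, 2; slopes of the chords Δ_i = (y_(i+1) - y_i)/h_i = 2/3, -13/2.
  3·m_0 + 10·m_1 + 2·m_2 = 6(Δ_1 - Δ_0) = -43
Natural end conditions: m_0 = m_2 = 0.
Solving the tridiagonal system: m_0 = 0, m_1 = -43/10, m_2 = 0.
On [2, 4], S(t) = 9 - 109/30·(t - 2) - 43/20·(t - 2)² + 43/120·(t - 2)³.
With (t - 2) = 4/3: S(10/3) = 479/405.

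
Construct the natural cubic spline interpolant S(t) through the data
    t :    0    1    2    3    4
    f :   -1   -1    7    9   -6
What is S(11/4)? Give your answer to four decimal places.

Put m_i = S'' at the i-th knot. Here h = (1, 1, 1, 1) and Δ = (0, 8, 2, -15), so the interior equations h_(i-1)·m_(i-1) + 2(h_(i-1)+h_i)·m_i + h_i·m_(i+1) = 6(Δ_i − Δ_(i-1)) read
  1·m_0 + 4·m_1 + 1·m_2 = 6(Δ_1 - Δ_0) = 48
  1·m_1 + 4·m_2 + 1·m_3 = 6(Δ_2 - Δ_1) = -36
  1·m_2 + 4·m_3 + 1·m_4 = 6(Δ_3 - Δ_2) = -102
Natural end conditions: m_0 = m_4 = 0.
Solving: m_0 = 0, m_1 = 381/28, m_2 = -45/7, m_3 = -669/28, m_4 = 0.
On [2, 3], S(t) = 7 + 65/8·(t - 2) - 45/14·(t - 2)² - 163/56·(t - 2)³.
With (t - 2) = 3/4: S(11/4) = 36047/3584.

10.0578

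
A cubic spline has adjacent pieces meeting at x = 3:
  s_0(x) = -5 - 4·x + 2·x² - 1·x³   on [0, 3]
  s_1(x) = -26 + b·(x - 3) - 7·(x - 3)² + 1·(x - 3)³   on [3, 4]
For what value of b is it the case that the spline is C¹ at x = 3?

s_0'(x) = -4 + 4·x - 3·x², so s_0'(3) = -19. On the right, s_1'(3) = b, so b = -19.

-19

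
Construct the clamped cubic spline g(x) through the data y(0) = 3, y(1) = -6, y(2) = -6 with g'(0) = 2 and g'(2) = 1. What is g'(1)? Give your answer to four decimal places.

-7.5000

Put M_i = g'' at the i-th knot. Here h = (1, 1) and Δ = (-9, 0), so the interior equations h_(i-1)·M_(i-1) + 2(h_(i-1)+h_i)·M_i + h_i·M_(i+1) = 6(Δ_i − Δ_(i-1)) read
  1·M_0 + 4·M_1 + 1·M_2 = 6(Δ_1 - Δ_0) = 54
Clamped end conditions give two more equations: 2h_0·M_0 + h_0·M_1 = 6(Δ_0 - g'(0)) = -66 and h_1·M_1 + 2h_1·M_2 = 6(g'(2) - Δ_1) = 6.
Hence M_0 = -47, M_1 = 28, M_2 = -11.
On [1, 2], g'(x) = b_1 + 2c_1·(x - 1) + 3d_1·(x - 1)² with b_1 = Δ_1 - h_1(2M_1 + M_2)/6 = -15/2, c_1 = M_1/2 = 14, d_1 = (M_2 - M_1)/(6h_1) = -13/2. So g'(1) = -15/2.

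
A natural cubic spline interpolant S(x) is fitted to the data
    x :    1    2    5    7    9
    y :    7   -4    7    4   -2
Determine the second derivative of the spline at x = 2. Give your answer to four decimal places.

With m_i denoting the second derivative at x_i, h_i = 1, 3, 2, 2, and Δ_i = (y_(i+1) − y_i)/h_i = -11, 11/3, -3/2, -3:
  1·m_0 + 8·m_1 + 3·m_2 = 6(Δ_1 - Δ_0) = 88
  3·m_1 + 10·m_2 + 2·m_3 = 6(Δ_2 - Δ_1) = -31
  2·m_2 + 8·m_3 + 2·m_4 = 6(Δ_3 - Δ_2) = -9
Natural end conditions: m_0 = m_4 = 0.
Solving: m_0 = 0, m_1 = 3689/268, m_2 = -494/67, m_3 = 385/536, m_4 = 0.

13.7649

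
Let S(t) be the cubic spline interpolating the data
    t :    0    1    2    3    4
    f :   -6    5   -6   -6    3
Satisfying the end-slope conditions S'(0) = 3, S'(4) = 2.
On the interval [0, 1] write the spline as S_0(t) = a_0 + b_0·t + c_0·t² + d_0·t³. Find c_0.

25

With m_i denoting the second derivative at x_i, h_i = 1, 1, 1, 1, and Δ_i = (y_(i+1) − y_i)/h_i = 11, -11, 0, 9:
  1·m_0 + 4·m_1 + 1·m_2 = 6(Δ_1 - Δ_0) = -132
  1·m_1 + 4·m_2 + 1·m_3 = 6(Δ_2 - Δ_1) = 66
  1·m_2 + 4·m_3 + 1·m_4 = 6(Δ_3 - Δ_2) = 54
Clamped end conditions give two more equations: 2h_0·m_0 + h_0·m_1 = 6(Δ_0 - S'(0)) = 48 and h_3·m_3 + 2h_3·m_4 = 6(S'(4) - Δ_3) = -42.
Forward elimination and back-substitution give m_0 = 50, m_1 = -52, m_2 = 26, m_3 = 14, m_4 = -28.
On [0, 1], with S_0(t) = a_0 + b_0·t + c_0·t² + d_0·t³: c_0 = m_0/2 = 25, d_0 = (m_1 - m_0)/(6h_0) = -17, b_0 = Δ_0 - h_0(2m_0 + m_1)/6 = 3.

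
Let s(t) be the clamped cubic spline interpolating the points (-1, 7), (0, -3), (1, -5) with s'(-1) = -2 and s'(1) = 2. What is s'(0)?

-9

With M_i denoting the second derivative at x_i, h_i = 1, 1, and Δ_i = (y_(i+1) − y_i)/h_i = -10, -2:
  1·M_0 + 4·M_1 + 1·M_2 = 6(Δ_1 - Δ_0) = 48
Clamped end conditions give two more equations: 2h_0·M_0 + h_0·M_1 = 6(Δ_0 - s'(-1)) = -48 and h_1·M_1 + 2h_1·M_2 = 6(s'(1) - Δ_1) = 24.
Hence M_0 = -34, M_1 = 20, M_2 = 2.
On [0, 1], s'(t) = b_1 + 2c_1·t + 3d_1·t² with b_1 = Δ_1 - h_1(2M_1 + M_2)/6 = -9, c_1 = M_1/2 = 10, d_1 = (M_2 - M_1)/(6h_1) = -3. So s'(0) = -9.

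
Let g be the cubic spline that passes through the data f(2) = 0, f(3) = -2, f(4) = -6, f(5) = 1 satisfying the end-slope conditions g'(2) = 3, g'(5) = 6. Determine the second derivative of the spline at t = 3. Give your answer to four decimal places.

-5.2000

With σ_i denoting the second derivative at x_i, h_i = 1, 1, 1, and Δ_i = (y_(i+1) − y_i)/h_i = -2, -4, 7:
  1·σ_0 + 4·σ_1 + 1·σ_2 = 6(Δ_1 - Δ_0) = -12
  1·σ_1 + 4·σ_2 + 1·σ_3 = 6(Δ_2 - Δ_1) = 66
Clamped end conditions give two more equations: 2h_0·σ_0 + h_0·σ_1 = 6(Δ_0 - g'(2)) = -30 and h_2·σ_2 + 2h_2·σ_3 = 6(g'(5) - Δ_2) = -6.
Hence σ_0 = -62/5, σ_1 = -26/5, σ_2 = 106/5, σ_3 = -68/5.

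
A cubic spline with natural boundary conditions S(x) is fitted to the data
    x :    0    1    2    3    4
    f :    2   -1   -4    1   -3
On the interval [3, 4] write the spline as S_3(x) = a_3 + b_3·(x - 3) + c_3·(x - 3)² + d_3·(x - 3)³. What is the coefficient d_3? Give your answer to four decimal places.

With σ_i denoting the second derivative at x_i, h_i = 1, 1, 1, 1, and Δ_i = (y_(i+1) − y_i)/h_i = -3, -3, 5, -4:
  1·σ_0 + 4·σ_1 + 1·σ_2 = 6(Δ_1 - Δ_0) = 0
  1·σ_1 + 4·σ_2 + 1·σ_3 = 6(Δ_2 - Δ_1) = 48
  1·σ_2 + 4·σ_3 + 1·σ_4 = 6(Δ_3 - Δ_2) = -54
Natural end conditions: σ_0 = σ_4 = 0.
Hence σ_0 = 0, σ_1 = -123/28, σ_2 = 123/7, σ_3 = -501/28, σ_4 = 0.
On [3, 4], with S_3(x) = a_3 + b_3·(x - 3) + c_3·(x - 3)² + d_3·(x - 3)³: c_3 = σ_3/2 = -501/56, d_3 = (σ_4 - σ_3)/(6h_3) = 167/56, b_3 = Δ_3 - h_3(2σ_3 + σ_4)/6 = 55/28.

2.9821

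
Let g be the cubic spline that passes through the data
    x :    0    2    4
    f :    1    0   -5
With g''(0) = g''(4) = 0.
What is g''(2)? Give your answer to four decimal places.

Put M_i = g'' at the i-th knot. Here h = (2, 2) and Δ = (-1/2, -5/2), so the interior equations h_(i-1)·M_(i-1) + 2(h_(i-1)+h_i)·M_i + h_i·M_(i+1) = 6(Δ_i − Δ_(i-1)) read
  2·M_0 + 8·M_1 + 2·M_2 = 6(Δ_1 - Δ_0) = -12
Natural end conditions: M_0 = M_2 = 0.
Solving: M_0 = 0, M_1 = -3/2, M_2 = 0.

-1.5000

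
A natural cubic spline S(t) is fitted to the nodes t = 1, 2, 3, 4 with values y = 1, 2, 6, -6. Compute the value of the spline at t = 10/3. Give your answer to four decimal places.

With σ_i denoting the second derivative at x_i, h_i = 1, 1, 1, and Δ_i = (y_(i+1) − y_i)/h_i = 1, 4, -12:
  1·σ_0 + 4·σ_1 + 1·σ_2 = 6(Δ_1 - Δ_0) = 18
  1·σ_1 + 4·σ_2 + 1·σ_3 = 6(Δ_2 - Δ_1) = -96
Natural end conditions: σ_0 = σ_3 = 0.
Solving: σ_0 = 0, σ_1 = 56/5, σ_2 = -134/5, σ_3 = 0.
On [3, 4], S(t) = 6 - 46/15·(t - 3) - 67/5·(t - 3)² + 67/15·(t - 3)³.
With (t - 3) = 1/3: S(10/3) = 296/81.

3.6543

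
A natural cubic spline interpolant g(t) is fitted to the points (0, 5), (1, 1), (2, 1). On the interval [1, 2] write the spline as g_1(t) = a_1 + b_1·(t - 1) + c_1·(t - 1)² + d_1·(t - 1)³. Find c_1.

With M_i denoting the second derivative at x_i, h_i = 1, 1, and Δ_i = (y_(i+1) − y_i)/h_i = -4, 0:
  1·M_0 + 4·M_1 + 1·M_2 = 6(Δ_1 - Δ_0) = 24
Natural end conditions: M_0 = M_2 = 0.
Hence M_0 = 0, M_1 = 6, M_2 = 0.
On [1, 2], with g_1(t) = a_1 + b_1·(t - 1) + c_1·(t - 1)² + d_1·(t - 1)³: c_1 = M_1/2 = 3, d_1 = (M_2 - M_1)/(6h_1) = -1, b_1 = Δ_1 - h_1(2M_1 + M_2)/6 = -2.

3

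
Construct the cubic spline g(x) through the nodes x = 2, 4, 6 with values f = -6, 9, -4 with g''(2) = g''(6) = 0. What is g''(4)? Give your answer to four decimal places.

-10.5000

With M_i denoting the second derivative at x_i, h_i = 2, 2, and Δ_i = (y_(i+1) − y_i)/h_i = 15/2, -13/2:
  2·M_0 + 8·M_1 + 2·M_2 = 6(Δ_1 - Δ_0) = -84
Natural end conditions: M_0 = M_2 = 0.
Hence M_0 = 0, M_1 = -21/2, M_2 = 0.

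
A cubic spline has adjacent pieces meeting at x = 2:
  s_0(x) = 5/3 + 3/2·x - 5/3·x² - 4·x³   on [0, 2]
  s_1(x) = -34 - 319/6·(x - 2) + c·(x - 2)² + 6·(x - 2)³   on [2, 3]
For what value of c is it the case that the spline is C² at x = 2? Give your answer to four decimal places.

s_0''(x) = -10/3 - 24·x, so s_0''(2) = -154/3. On the right, s_1''(2) = 2c, so c = -77/3.

-25.6667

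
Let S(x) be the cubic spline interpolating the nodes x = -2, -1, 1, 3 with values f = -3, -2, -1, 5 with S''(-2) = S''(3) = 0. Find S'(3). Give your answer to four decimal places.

3.7273

Put M_i = S'' at the i-th knot. Here h = (1, 2, 2) and Δ = (1, 1/2, 3), so the interior equations h_(i-1)·M_(i-1) + 2(h_(i-1)+h_i)·M_i + h_i·M_(i+1) = 6(Δ_i − Δ_(i-1)) read
  1·M_0 + 6·M_1 + 2·M_2 = 6(Δ_1 - Δ_0) = -3
  2·M_1 + 8·M_2 + 2·M_3 = 6(Δ_2 - Δ_1) = 15
Natural end conditions: M_0 = M_3 = 0.
Solving: M_0 = 0, M_1 = -27/22, M_2 = 24/11, M_3 = 0.
On [1, 3], S'(x) = b_2 + 2c_2·(x - 1) + 3d_2·(x - 1)² with b_2 = Δ_2 - h_2(2M_2 + M_3)/6 = 17/11, c_2 = M_2/2 = 12/11, d_2 = (M_3 - M_2)/(6h_2) = -2/11. So S'(3) = 41/11.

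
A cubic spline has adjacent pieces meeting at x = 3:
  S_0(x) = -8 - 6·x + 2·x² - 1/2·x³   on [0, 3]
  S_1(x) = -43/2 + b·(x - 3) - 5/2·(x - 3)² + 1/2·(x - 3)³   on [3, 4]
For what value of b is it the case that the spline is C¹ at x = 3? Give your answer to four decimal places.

S_0'(x) = -6 + 4·x - 3/2·x², so S_0'(3) = -15/2. On the right, S_1'(3) = b, so b = -15/2.

-7.5000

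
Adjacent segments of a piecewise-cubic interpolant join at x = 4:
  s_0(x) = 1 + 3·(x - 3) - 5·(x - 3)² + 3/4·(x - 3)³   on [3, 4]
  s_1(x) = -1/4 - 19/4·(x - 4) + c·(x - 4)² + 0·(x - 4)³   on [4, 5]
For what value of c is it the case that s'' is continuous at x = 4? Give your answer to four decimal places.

-2.7500

s_0''(x) = -10 + 9/2·(x - 3), so s_0''(4) = -11/2. On the right, s_1''(4) = 2c, so c = -11/4.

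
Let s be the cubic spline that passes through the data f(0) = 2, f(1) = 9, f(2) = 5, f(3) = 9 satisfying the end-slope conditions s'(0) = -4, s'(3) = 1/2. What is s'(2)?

-1

With σ_i denoting the second derivative at x_i, h_i = 1, 1, 1, and Δ_i = (y_(i+1) − y_i)/h_i = 7, -4, 4:
  1·σ_0 + 4·σ_1 + 1·σ_2 = 6(Δ_1 - Δ_0) = -66
  1·σ_1 + 4·σ_2 + 1·σ_3 = 6(Δ_2 - Δ_1) = 48
Clamped end conditions give two more equations: 2h_0·σ_0 + h_0·σ_1 = 6(Δ_0 - s'(0)) = 66 and h_2·σ_2 + 2h_2·σ_3 = 6(s'(3) - Δ_2) = -21.
Solving: σ_0 = 51, σ_1 = -36, σ_2 = 27, σ_3 = -24.
On [2, 3], s'(x) = b_2 + 2c_2·(x - 2) + 3d_2·(x - 2)² with b_2 = Δ_2 - h_2(2σ_2 + σ_3)/6 = -1, c_2 = σ_2/2 = 27/2, d_2 = (σ_3 - σ_2)/(6h_2) = -17/2. So s'(2) = -1.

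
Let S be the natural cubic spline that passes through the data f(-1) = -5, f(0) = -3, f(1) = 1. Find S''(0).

3

With M_i denoting the second derivative at x_i, h_i = 1, 1, and Δ_i = (y_(i+1) − y_i)/h_i = 2, 4:
  1·M_0 + 4·M_1 + 1·M_2 = 6(Δ_1 - Δ_0) = 12
Natural end conditions: M_0 = M_2 = 0.
Forward elimination and back-substitution give M_0 = 0, M_1 = 3, M_2 = 0.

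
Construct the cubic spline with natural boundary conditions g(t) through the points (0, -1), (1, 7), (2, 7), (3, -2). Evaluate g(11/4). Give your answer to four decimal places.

0.6875

With M_i denoting the second derivative at x_i, h_i = 1, 1, 1, and Δ_i = (y_(i+1) − y_i)/h_i = 8, 0, -9:
  1·M_0 + 4·M_1 + 1·M_2 = 6(Δ_1 - Δ_0) = -48
  1·M_1 + 4·M_2 + 1·M_3 = 6(Δ_2 - Δ_1) = -54
Natural end conditions: M_0 = M_3 = 0.
Forward elimination and back-substitution give M_0 = 0, M_1 = -46/5, M_2 = -56/5, M_3 = 0.
On [2, 3], g(t) = 7 - 79/15·(t - 2) - 28/5·(t - 2)² + 28/15·(t - 2)³.
With (t - 2) = 3/4: g(11/4) = 11/16.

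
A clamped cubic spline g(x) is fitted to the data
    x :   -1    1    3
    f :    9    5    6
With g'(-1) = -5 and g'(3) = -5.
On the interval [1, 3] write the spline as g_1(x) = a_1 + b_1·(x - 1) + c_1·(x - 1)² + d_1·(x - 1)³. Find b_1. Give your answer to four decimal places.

Write M_i for g''(x_i). With h_i = 2, 2 and divided differences Δ_i = -2, 1/2, the continuity of g' gives the tridiagonal system
  2·M_0 + 8·M_1 + 2·M_2 = 6(Δ_1 - Δ_0) = 15
Clamped end conditions give two more equations: 2h_0·M_0 + h_0·M_1 = 6(Δ_0 - g'(-1)) = 18 and h_1·M_1 + 2h_1·M_2 = 6(g'(3) - Δ_1) = -33.
Hence M_0 = 21/8, M_1 = 15/4, M_2 = -81/8.
On [1, 3], with g_1(x) = a_1 + b_1·(x - 1) + c_1·(x - 1)² + d_1·(x - 1)³: c_1 = M_1/2 = 15/8, d_1 = (M_2 - M_1)/(6h_1) = -37/32, b_1 = Δ_1 - h_1(2M_1 + M_2)/6 = 11/8.

1.3750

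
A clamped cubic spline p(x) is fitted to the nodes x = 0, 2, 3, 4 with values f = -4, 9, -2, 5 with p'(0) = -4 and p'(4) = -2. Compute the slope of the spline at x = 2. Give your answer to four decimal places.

Put σ_i = p'' at the i-th knot. Here h = (2, 1, 1) and Δ = (13/2, -11, 7), so the interior equations h_(i-1)·σ_(i-1) + 2(h_(i-1)+h_i)·σ_i + h_i·σ_(i+1) = 6(Δ_i − Δ_(i-1)) read
  2·σ_0 + 6·σ_1 + 1·σ_2 = 6(Δ_1 - Δ_0) = -105
  1·σ_1 + 4·σ_2 + 1·σ_3 = 6(Δ_2 - Δ_1) = 108
Clamped end conditions give two more equations: 2h_0·σ_0 + h_0·σ_1 = 6(Δ_0 - p'(0)) = 63 and h_2·σ_2 + 2h_2·σ_3 = 6(p'(4) - Δ_2) = -54.
Solving the tridiagonal system: σ_0 = 755/22, σ_1 = -817/22, σ_2 = 541/11, σ_3 = -1135/22.
On [2, 3], p'(x) = b_1 + 2c_1·(x - 2) + 3d_1·(x - 2)² with b_1 = Δ_1 - h_1(2σ_1 + σ_2)/6 = -75/11, c_1 = σ_1/2 = -817/44, d_1 = (σ_2 - σ_1)/(6h_1) = 633/44. So p'(2) = -75/11.

-6.8182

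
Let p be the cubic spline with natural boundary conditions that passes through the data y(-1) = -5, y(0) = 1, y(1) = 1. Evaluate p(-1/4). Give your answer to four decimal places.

With M_i denoting the second derivative at x_i, h_i = 1, 1, and Δ_i = (y_(i+1) − y_i)/h_i = 6, 0:
  1·M_0 + 4·M_1 + 1·M_2 = 6(Δ_1 - Δ_0) = -36
Natural end conditions: M_0 = M_2 = 0.
Solving the tridiagonal system: M_0 = 0, M_1 = -9, M_2 = 0.
On [-1, 0], p(x) = -5 + 15/2·(x + 1) + 0·(x + 1)² - 3/2·(x + 1)³.
With (x + 1) = 3/4: p(-1/4) = -1/128.

-0.0078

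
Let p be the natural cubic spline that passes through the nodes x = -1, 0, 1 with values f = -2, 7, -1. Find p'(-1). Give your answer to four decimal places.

Put M_i = p'' at the i-th knot. Here h = (1, 1) and Δ = (9, -8), so the interior equations h_(i-1)·M_(i-1) + 2(h_(i-1)+h_i)·M_i + h_i·M_(i+1) = 6(Δ_i − Δ_(i-1)) read
  1·M_0 + 4·M_1 + 1·M_2 = 6(Δ_1 - Δ_0) = -102
Natural end conditions: M_0 = M_2 = 0.
Forward elimination and back-substitution give M_0 = 0, M_1 = -51/2, M_2 = 0.
On [-1, 0], p'(x) = b_0 + 2c_0·(x + 1) + 3d_0·(x + 1)² with b_0 = Δ_0 - h_0(2M_0 + M_1)/6 = 53/4, c_0 = M_0/2 = 0, d_0 = (M_1 - M_0)/(6h_0) = -17/4. So p'(-1) = 53/4.

13.2500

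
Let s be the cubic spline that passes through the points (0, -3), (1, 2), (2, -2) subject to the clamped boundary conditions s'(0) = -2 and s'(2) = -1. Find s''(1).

-28

Put m_i = s'' at the i-th knot. Here h = (1, 1) and Δ = (5, -4), so the interior equations h_(i-1)·m_(i-1) + 2(h_(i-1)+h_i)·m_i + h_i·m_(i+1) = 6(Δ_i − Δ_(i-1)) read
  1·m_0 + 4·m_1 + 1·m_2 = 6(Δ_1 - Δ_0) = -54
Clamped end conditions give two more equations: 2h_0·m_0 + h_0·m_1 = 6(Δ_0 - s'(0)) = 42 and h_1·m_1 + 2h_1·m_2 = 6(s'(2) - Δ_1) = 18.
Hence m_0 = 35, m_1 = -28, m_2 = 23.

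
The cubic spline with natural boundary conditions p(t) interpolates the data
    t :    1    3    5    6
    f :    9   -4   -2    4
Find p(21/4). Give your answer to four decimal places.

Write M_i for p''(x_i). With h_i = 2, 2, 1 and divided differences Δ_i = -13/2, 1, 6, the continuity of p' gives the tridiagonal system
  2·M_0 + 8·M_1 + 2·M_2 = 6(Δ_1 - Δ_0) = 45
  2·M_1 + 6·M_2 + 1·M_3 = 6(Δ_2 - Δ_1) = 30
Natural end conditions: M_0 = M_3 = 0.
Solving the tridiagonal system: M_0 = 0, M_1 = 105/22, M_2 = 75/22, M_3 = 0.
On [5, 6], p(t) = -2 + 107/22·(t - 5) + 75/44·(t - 5)² - 25/44·(t - 5)³.
With (t - 5) = 1/4: p(21/4) = -1933/2816.

-0.6864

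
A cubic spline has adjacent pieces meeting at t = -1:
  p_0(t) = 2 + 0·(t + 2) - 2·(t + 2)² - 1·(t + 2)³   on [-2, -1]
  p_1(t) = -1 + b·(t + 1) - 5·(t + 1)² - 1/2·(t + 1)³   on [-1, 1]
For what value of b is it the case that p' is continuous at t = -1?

-7

p_0'(t) = 0 - 4·(t + 2) - 3·(t + 2)², so p_0'(-1) = -7. On the right, p_1'(-1) = b, so b = -7.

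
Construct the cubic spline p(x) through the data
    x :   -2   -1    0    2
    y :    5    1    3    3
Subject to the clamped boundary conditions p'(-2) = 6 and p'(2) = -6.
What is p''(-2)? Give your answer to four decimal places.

With m_i denoting the second derivative at x_i, h_i = 1, 1, 2, and Δ_i = (y_(i+1) − y_i)/h_i = -4, 2, 0:
  1·m_0 + 4·m_1 + 1·m_2 = 6(Δ_1 - Δ_0) = 36
  1·m_1 + 6·m_2 + 2·m_3 = 6(Δ_2 - Δ_1) = -12
Clamped end conditions give two more equations: 2h_0·m_0 + h_0·m_1 = 6(Δ_0 - p'(-2)) = -60 and h_2·m_2 + 2h_2·m_3 = 6(p'(2) - Δ_2) = -36.
Solving the tridiagonal system: m_0 = -438/11, m_1 = 216/11, m_2 = -30/11, m_3 = -84/11.

-39.8182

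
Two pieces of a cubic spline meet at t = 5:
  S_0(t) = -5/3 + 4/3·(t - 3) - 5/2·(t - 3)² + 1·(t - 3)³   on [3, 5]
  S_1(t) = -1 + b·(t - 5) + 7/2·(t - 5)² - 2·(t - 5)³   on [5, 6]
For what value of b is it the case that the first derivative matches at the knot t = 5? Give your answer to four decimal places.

S_0'(t) = 4/3 - 5·(t - 3) + 3·(t - 3)², so S_0'(5) = 10/3. On the right, S_1'(5) = b, so b = 10/3.

3.3333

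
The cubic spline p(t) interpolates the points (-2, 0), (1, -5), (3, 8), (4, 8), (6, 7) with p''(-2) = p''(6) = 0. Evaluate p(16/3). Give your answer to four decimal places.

Write σ_i for p''(x_i). With h_i = 3, 2, 1, 2 and divided differences Δ_i = -5/3, 13/2, 0, -1/2, the continuity of p' gives the tridiagonal system
  3·σ_0 + 10·σ_1 + 2·σ_2 = 6(Δ_1 - Δ_0) = 49
  2·σ_1 + 6·σ_2 + 1·σ_3 = 6(Δ_2 - Δ_1) = -39
  1·σ_2 + 6·σ_3 + 2·σ_4 = 6(Δ_3 - Δ_2) = -3
Natural end conditions: σ_0 = σ_4 = 0.
Solving the tridiagonal system: σ_0 = 0, σ_1 = 2177/326, σ_2 = -1449/163, σ_3 = 160/163, σ_4 = 0.
On [4, 6], p(t) = 8 - 1129/978·(t - 4) + 80/163·(t - 4)² - 40/489·(t - 4)³.
With (t - 4) = 4/3: p(16/3) = 94262/13203.

7.1394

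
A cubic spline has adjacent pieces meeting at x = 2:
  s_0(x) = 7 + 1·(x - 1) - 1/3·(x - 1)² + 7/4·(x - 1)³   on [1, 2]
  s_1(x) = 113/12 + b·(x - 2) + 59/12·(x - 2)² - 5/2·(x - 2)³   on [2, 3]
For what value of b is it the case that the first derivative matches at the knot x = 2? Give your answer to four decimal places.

s_0'(x) = 1 - 2/3·(x - 1) + 21/4·(x - 1)², so s_0'(2) = 67/12. On the right, s_1'(2) = b, so b = 67/12.

5.5833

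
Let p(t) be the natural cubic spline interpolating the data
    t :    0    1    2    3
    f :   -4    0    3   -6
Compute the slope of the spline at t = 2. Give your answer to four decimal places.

-2.7333

Let M_i = p''(x_i). Step sizes h_i = 1, 1, 1; slopes of the chords Δ_i = (y_(i+1) - y_i)/h_i = 4, 3, -9.
  1·M_0 + 4·M_1 + 1·M_2 = 6(Δ_1 - Δ_0) = -6
  1·M_1 + 4·M_2 + 1·M_3 = 6(Δ_2 - Δ_1) = -72
Natural end conditions: M_0 = M_3 = 0.
Hence M_0 = 0, M_1 = 16/5, M_2 = -94/5, M_3 = 0.
On [2, 3], p'(t) = b_2 + 2c_2·(t - 2) + 3d_2·(t - 2)² with b_2 = Δ_2 - h_2(2M_2 + M_3)/6 = -41/15, c_2 = M_2/2 = -47/5, d_2 = (M_3 - M_2)/(6h_2) = 47/15. So p'(2) = -41/15.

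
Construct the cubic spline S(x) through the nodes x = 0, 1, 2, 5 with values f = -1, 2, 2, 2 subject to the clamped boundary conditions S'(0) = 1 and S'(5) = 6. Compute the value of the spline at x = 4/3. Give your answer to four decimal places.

With σ_i denoting the second derivative at x_i, h_i = 1, 1, 3, and Δ_i = (y_(i+1) − y_i)/h_i = 3, 0, 0:
  1·σ_0 + 4·σ_1 + 1·σ_2 = 6(Δ_1 - Δ_0) = -18
  1·σ_1 + 8·σ_2 + 3·σ_3 = 6(Δ_2 - Δ_1) = 0
Clamped end conditions give two more equations: 2h_0·σ_0 + h_0·σ_1 = 6(Δ_0 - S'(0)) = 12 and h_2·σ_2 + 2h_2·σ_3 = 6(S'(5) - Δ_2) = 36.
Solving the tridiagonal system: σ_0 = 266/29, σ_1 = -184/29, σ_2 = -52/29, σ_3 = 200/29.
On [1, 2], S(x) = 2 + 70/29·(x - 1) - 92/29·(x - 1)² + 22/29·(x - 1)³.
With (x - 1) = 1/3: S(4/3) = 1942/783.

2.4802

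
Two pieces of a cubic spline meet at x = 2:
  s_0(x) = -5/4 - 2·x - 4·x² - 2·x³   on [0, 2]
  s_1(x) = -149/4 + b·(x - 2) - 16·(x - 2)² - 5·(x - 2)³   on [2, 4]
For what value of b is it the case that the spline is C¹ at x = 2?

s_0'(x) = -2 - 8·x - 6·x², so s_0'(2) = -42. On the right, s_1'(2) = b, so b = -42.

-42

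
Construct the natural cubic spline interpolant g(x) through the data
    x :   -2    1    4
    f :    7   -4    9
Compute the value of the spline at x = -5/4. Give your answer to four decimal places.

Put M_i = g'' at the i-th knot. Here h = (3, 3) and Δ = (-11/3, 13/3), so the interior equations h_(i-1)·M_(i-1) + 2(h_(i-1)+h_i)·M_i + h_i·M_(i+1) = 6(Δ_i − Δ_(i-1)) read
  3·M_0 + 12·M_1 + 3·M_2 = 6(Δ_1 - Δ_0) = 48
Natural end conditions: M_0 = M_2 = 0.
Solving: M_0 = 0, M_1 = 4, M_2 = 0.
On [-2, 1], g(x) = 7 - 17/3·(x + 2) + 0·(x + 2)² + 2/9·(x + 2)³.
With (x + 2) = 3/4: g(-5/4) = 91/32.

2.8438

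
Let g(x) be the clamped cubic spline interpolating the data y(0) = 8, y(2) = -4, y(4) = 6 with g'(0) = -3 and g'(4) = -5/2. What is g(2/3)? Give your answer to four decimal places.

Put M_i = g'' at the i-th knot. Here h = (2, 2) and Δ = (-6, 5), so the interior equations h_(i-1)·M_(i-1) + 2(h_(i-1)+h_i)·M_i + h_i·M_(i+1) = 6(Δ_i − Δ_(i-1)) read
  2·M_0 + 8·M_1 + 2·M_2 = 6(Δ_1 - Δ_0) = 66
Clamped end conditions give two more equations: 2h_0·M_0 + h_0·M_1 = 6(Δ_0 - g'(0)) = -18 and h_1·M_1 + 2h_1·M_2 = 6(g'(4) - Δ_1) = -45.
Solving: M_0 = -101/8, M_1 = 65/4, M_2 = -155/8.
On [0, 2], g(x) = 8 - 3·x - 101/16·x² + 77/32·x³.
With x = 2/3: g(2/3) = 211/54.

3.9074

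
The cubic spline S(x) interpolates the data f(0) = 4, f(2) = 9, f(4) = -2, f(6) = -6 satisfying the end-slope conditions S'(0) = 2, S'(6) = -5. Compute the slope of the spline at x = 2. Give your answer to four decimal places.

With m_i denoting the second derivative at x_i, h_i = 2, 2, 2, and Δ_i = (y_(i+1) − y_i)/h_i = 5/2, -11/2, -2:
  2·m_0 + 8·m_1 + 2·m_2 = 6(Δ_1 - Δ_0) = -48
  2·m_1 + 8·m_2 + 2·m_3 = 6(Δ_2 - Δ_1) = 21
Clamped end conditions give two more equations: 2h_0·m_0 + h_0·m_1 = 6(Δ_0 - S'(0)) = 3 and h_2·m_2 + 2h_2·m_3 = 6(S'(6) - Δ_2) = -18.
Solving the tridiagonal system: m_0 = 79/15, m_1 = -271/30, m_2 = 103/15, m_3 = -119/15.
On [2, 4], S'(x) = b_1 + 2c_1·(x - 2) + 3d_1·(x - 2)² with b_1 = Δ_1 - h_1(2m_1 + m_2)/6 = -53/30, c_1 = m_1/2 = -271/60, d_1 = (m_2 - m_1)/(6h_1) = 53/40. So S'(2) = -53/30.

-1.7667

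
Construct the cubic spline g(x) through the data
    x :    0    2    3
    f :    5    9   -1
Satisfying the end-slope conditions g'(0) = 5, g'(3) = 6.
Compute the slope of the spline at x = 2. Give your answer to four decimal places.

-11.8333

With m_i denoting the second derivative at x_i, h_i = 2, 1, and Δ_i = (y_(i+1) − y_i)/h_i = 2, -10:
  2·m_0 + 6·m_1 + 1·m_2 = 6(Δ_1 - Δ_0) = -72
Clamped end conditions give two more equations: 2h_0·m_0 + h_0·m_1 = 6(Δ_0 - g'(0)) = -18 and h_1·m_1 + 2h_1·m_2 = 6(g'(3) - Δ_1) = 96.
Solving the tridiagonal system: m_0 = 47/6, m_1 = -74/3, m_2 = 181/3.
On [2, 3], g'(x) = b_1 + 2c_1·(x - 2) + 3d_1·(x - 2)² with b_1 = Δ_1 - h_1(2m_1 + m_2)/6 = -71/6, c_1 = m_1/2 = -37/3, d_1 = (m_2 - m_1)/(6h_1) = 85/6. So g'(2) = -71/6.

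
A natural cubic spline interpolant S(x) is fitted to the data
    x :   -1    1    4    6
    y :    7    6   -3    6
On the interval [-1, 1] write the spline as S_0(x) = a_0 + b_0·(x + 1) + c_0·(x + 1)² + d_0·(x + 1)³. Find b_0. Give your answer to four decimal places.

With M_i denoting the second derivative at x_i, h_i = 2, 3, 2, and Δ_i = (y_(i+1) − y_i)/h_i = -1/2, -3, 9/2:
  2·M_0 + 10·M_1 + 3·M_2 = 6(Δ_1 - Δ_0) = -15
  3·M_1 + 10·M_2 + 2·M_3 = 6(Δ_2 - Δ_1) = 45
Natural end conditions: M_0 = M_3 = 0.
Forward elimination and back-substitution give M_0 = 0, M_1 = -285/91, M_2 = 495/91, M_3 = 0.
On [-1, 1], with S_0(x) = a_0 + b_0·(x + 1) + c_0·(x + 1)² + d_0·(x + 1)³: c_0 = M_0/2 = 0, d_0 = (M_1 - M_0)/(6h_0) = -95/364, b_0 = Δ_0 - h_0(2M_0 + M_1)/6 = 99/182.

0.5440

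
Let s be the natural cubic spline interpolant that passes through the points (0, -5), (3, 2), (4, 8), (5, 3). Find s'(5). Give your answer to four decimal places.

-7.9570

Let M_i = s''(x_i). Step sizes h_i = 3, 1, 1; slopes of the chords Δ_i = (y_(i+1) - y_i)/h_i = 7/3, 6, -5.
  3·M_0 + 8·M_1 + 1·M_2 = 6(Δ_1 - Δ_0) = 22
  1·M_1 + 4·M_2 + 1·M_3 = 6(Δ_2 - Δ_1) = -66
Natural end conditions: M_0 = M_3 = 0.
Solving: M_0 = 0, M_1 = 154/31, M_2 = -550/31, M_3 = 0.
On [4, 5], s'(x) = b_2 + 2c_2·(x - 4) + 3d_2·(x - 4)² with b_2 = Δ_2 - h_2(2M_2 + M_3)/6 = 85/93, c_2 = M_2/2 = -275/31, d_2 = (M_3 - M_2)/(6h_2) = 275/93. So s'(5) = -740/93.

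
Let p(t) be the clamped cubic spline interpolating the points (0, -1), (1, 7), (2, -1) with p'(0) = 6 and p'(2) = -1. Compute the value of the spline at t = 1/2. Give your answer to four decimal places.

Write M_i for p''(x_i). With h_i = 1, 1 and divided differences Δ_i = 8, -8, the continuity of p' gives the tridiagonal system
  1·M_0 + 4·M_1 + 1·M_2 = 6(Δ_1 - Δ_0) = -96
Clamped end conditions give two more equations: 2h_0·M_0 + h_0·M_1 = 6(Δ_0 - p'(0)) = 12 and h_1·M_1 + 2h_1·M_2 = 6(p'(2) - Δ_1) = 42.
Hence M_0 = 53/2, M_1 = -41, M_2 = 83/2.
On [0, 1], p(t) = -1 + 6·t + 53/4·t² - 45/4·t³.
With t = 1/2: p(1/2) = 125/32.

3.9063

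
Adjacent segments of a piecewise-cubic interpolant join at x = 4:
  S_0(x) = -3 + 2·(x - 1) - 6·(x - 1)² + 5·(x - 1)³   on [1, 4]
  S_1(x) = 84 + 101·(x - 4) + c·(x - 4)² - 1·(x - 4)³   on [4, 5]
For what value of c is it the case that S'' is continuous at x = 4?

S_0''(x) = -12 + 30·(x - 1), so S_0''(4) = 78. On the right, S_1''(4) = 2c, so c = 39.

39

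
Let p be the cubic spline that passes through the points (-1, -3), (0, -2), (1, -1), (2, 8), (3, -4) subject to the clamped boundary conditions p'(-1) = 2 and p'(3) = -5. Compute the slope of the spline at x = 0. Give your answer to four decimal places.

Put σ_i = p'' at the i-th knot. Here h = (1, 1, 1, 1) and Δ = (1, 1, 9, -12), so the interior equations h_(i-1)·σ_(i-1) + 2(h_(i-1)+h_i)·σ_i + h_i·σ_(i+1) = 6(Δ_i − Δ_(i-1)) read
  1·σ_0 + 4·σ_1 + 1·σ_2 = 6(Δ_1 - Δ_0) = 0
  1·σ_1 + 4·σ_2 + 1·σ_3 = 6(Δ_2 - Δ_1) = 48
  1·σ_2 + 4·σ_3 + 1·σ_4 = 6(Δ_3 - Δ_2) = -126
Clamped end conditions give two more equations: 2h_0·σ_0 + h_0·σ_1 = 6(Δ_0 - p'(-1)) = -6 and h_3·σ_3 + 2h_3·σ_4 = 6(p'(3) - Δ_3) = 42.
Forward elimination and back-substitution give σ_0 = 2/7, σ_1 = -46/7, σ_2 = 26, σ_3 = -346/7, σ_4 = 320/7.
On [0, 1], p'(x) = b_1 + 2c_1·x + 3d_1·x² with b_1 = Δ_1 - h_1(2σ_1 + σ_2)/6 = -8/7, c_1 = σ_1/2 = -23/7, d_1 = (σ_2 - σ_1)/(6h_1) = 38/7. So p'(0) = -8/7.

-1.1429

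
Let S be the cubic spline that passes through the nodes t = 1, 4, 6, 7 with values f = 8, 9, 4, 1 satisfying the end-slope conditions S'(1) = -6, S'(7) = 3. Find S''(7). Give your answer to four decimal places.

19.2456

With M_i denoting the second derivative at x_i, h_i = 3, 2, 1, and Δ_i = (y_(i+1) − y_i)/h_i = 1/3, -5/2, -3:
  3·M_0 + 10·M_1 + 2·M_2 = 6(Δ_1 - Δ_0) = -17
  2·M_1 + 6·M_2 + 1·M_3 = 6(Δ_2 - Δ_1) = -3
Clamped end conditions give two more equations: 2h_0·M_0 + h_0·M_1 = 6(Δ_0 - S'(1)) = 38 and h_2·M_2 + 2h_2·M_3 = 6(S'(7) - Δ_2) = 36.
Solving: M_0 = 155/19, M_1 = -208/57, M_2 = -142/57, M_3 = 1097/57.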